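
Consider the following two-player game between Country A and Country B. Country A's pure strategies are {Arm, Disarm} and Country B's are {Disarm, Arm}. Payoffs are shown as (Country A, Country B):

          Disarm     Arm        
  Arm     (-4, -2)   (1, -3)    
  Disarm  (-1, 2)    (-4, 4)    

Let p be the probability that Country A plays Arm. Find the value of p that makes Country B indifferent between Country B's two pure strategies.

p = 2/3

Set Country B's expected payoff from Disarm equal to that from Arm:
  Country B's payoff from Disarm: p·(-2) + (1−p)·2 = -4p + 2
  Country B's payoff from Arm: p·(-3) + (1−p)·4 = -7p + 4
  -4p + 2 = -7p + 4  ⇒  3p = 2  ⇒  p = 2/3.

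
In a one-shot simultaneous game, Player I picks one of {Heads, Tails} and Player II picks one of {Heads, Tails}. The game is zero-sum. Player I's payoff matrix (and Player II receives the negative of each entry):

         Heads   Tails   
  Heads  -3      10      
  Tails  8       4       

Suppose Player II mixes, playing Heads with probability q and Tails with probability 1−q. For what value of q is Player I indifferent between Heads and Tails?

Set Player I's expected payoff from Heads equal to that from Tails:
  Player I's payoff to Heads: q·(-3) + (1−q)·10 = -13q + 10
  Player I's payoff to Tails: q·8 + (1−q)·4 = 4q + 4
  -13q + 10 = 4q + 4  ⇒  -17q = -6  ⇒  q = 6/17.

q = 6/17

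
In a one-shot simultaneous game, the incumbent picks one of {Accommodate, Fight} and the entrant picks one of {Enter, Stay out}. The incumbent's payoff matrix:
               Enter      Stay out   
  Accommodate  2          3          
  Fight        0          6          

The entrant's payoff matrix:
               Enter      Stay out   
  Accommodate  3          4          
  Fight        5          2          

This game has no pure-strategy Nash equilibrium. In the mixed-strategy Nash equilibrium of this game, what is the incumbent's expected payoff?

Set the incumbent's expected payoff from Accommodate equal to that from Fight:
  the incumbent's expected payoff from Accommodate: q·2 + (1−q)·3 = -q + 3
  the incumbent's expected payoff from Fight: q·0 + (1−q)·6 = -6q + 6
  -q + 3 = -6q + 6  ⇒  5q = 3  ⇒  q = 3/5.
At equilibrium the incumbent is indifferent across rows, so the incumbent's payoff equals the payoff from Accommodate: (3/5)·2 + (2/5)·3 = 12/5.

12/5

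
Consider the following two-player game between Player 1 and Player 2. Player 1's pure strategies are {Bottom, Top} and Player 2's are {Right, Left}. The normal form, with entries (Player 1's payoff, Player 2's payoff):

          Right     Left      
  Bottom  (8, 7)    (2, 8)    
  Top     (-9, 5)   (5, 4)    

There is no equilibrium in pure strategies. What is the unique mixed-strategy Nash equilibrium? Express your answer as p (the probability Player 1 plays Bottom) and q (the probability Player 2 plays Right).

p = 1/2, q = 3/20

In a mixed equilibrium Player 2 is indifferent between Right and Left; this condition fixes p.
  Player 2's payoff to Right: p·7 + (1−p)·5 = 2p + 5
  Player 2's payoff to Left: p·8 + (1−p)·4 = 4p + 4
  2p + 5 = 4p + 4  ⇒  -2p = -1  ⇒  p = 1/2.
Player 2's mix must leave Player 1 indifferent between Bottom and Top.
  Player 1's payoff from Bottom: q·8 + (1−q)·2 = 6q + 2
  Player 1's payoff from Top: q·(-9) + (1−q)·5 = -14q + 5
  6q + 2 = -14q + 5  ⇒  20q = 3  ⇒  q = 3/20.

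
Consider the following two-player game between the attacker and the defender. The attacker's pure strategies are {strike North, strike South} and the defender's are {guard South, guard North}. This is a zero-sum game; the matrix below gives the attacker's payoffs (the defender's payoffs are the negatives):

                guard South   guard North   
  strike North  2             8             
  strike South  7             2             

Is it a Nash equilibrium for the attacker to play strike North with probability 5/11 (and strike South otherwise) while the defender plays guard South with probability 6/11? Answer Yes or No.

Yes

Check the defender's indifference given the attacker's mix p = 5/11:
  payoff from guard South = -52/11; payoff from guard North = -52/11 — equal.
Check the attacker's indifference given the defender's mix q = 6/11:
  payoff from strike North = 52/11; payoff from strike South = 52/11 — equal.
Both players are indifferent, so neither can profitably deviate.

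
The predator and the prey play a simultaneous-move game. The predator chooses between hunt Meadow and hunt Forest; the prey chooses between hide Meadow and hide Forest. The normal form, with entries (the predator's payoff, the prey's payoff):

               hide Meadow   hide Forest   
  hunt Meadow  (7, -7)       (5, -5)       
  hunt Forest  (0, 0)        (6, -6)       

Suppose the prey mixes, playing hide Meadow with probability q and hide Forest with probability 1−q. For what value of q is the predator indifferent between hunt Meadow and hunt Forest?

q = 1/8

In a mixed equilibrium the predator is indifferent between hunt Meadow and hunt Forest; this condition fixes q.
  the predator's payoff from hunt Meadow: q·7 + (1−q)·5 = 2q + 5
  the predator's payoff from hunt Forest: q·0 + (1−q)·6 = -6q + 6
  2q + 5 = -6q + 6  ⇒  8q = 1  ⇒  q = 1/8.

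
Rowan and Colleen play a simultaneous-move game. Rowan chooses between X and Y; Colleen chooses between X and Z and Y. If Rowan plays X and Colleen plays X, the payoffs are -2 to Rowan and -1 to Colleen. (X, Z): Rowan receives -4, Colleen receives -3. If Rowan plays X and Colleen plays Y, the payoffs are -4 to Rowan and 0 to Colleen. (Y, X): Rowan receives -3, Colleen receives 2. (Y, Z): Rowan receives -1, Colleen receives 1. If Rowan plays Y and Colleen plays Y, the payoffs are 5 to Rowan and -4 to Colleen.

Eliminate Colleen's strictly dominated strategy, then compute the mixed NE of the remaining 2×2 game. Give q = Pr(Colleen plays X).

q = 9/10

Colleen's strategy Z is strictly dominated by X: -1 > -3 and 2 > 1. Eliminate Z.
In a mixed equilibrium Rowan is indifferent between X and Y; this condition fixes q.
  Rowan's expected payoff from X: q·(-2) + (1−q)·(-4) = 2q - 4
  Rowan's expected payoff from Y: q·(-3) + (1−q)·5 = -8q + 5
  2q - 4 = -8q + 5  ⇒  10q = 9  ⇒  q = 9/10.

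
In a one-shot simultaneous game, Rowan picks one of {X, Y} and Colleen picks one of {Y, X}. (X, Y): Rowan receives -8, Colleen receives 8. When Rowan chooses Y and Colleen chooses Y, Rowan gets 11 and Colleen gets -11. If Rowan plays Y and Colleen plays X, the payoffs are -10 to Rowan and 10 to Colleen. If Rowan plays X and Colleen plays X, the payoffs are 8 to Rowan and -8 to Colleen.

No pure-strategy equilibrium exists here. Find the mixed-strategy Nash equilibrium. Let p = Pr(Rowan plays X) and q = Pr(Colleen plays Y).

p = 21/37, q = 18/37

Rowan's mix must leave Colleen indifferent between Y and X.
  Colleen's payoff to Y: p·8 + (1−p)·(-11) = 19p - 11
  Colleen's payoff to X: p·(-8) + (1−p)·10 = -18p + 10
  19p - 11 = -18p + 10  ⇒  37p = 21  ⇒  p = 21/37.
For Rowan to be willing to mix, Rowan must be indifferent between X and Y, which pins down Colleen's mix.
  Rowan's payoff from X: q·(-8) + (1−q)·8 = -16q + 8
  Rowan's payoff from Y: q·11 + (1−q)·(-10) = 21q - 10
  -16q + 8 = 21q - 10  ⇒  -37q = -18  ⇒  q = 18/37.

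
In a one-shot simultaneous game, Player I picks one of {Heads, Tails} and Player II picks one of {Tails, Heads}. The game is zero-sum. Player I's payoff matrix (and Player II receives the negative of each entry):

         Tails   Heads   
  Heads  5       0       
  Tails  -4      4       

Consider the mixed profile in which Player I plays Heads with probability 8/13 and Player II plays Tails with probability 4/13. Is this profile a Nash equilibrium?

Yes

Check Player II's indifference given Player I's mix p = 8/13:
  payoff from Tails = -20/13; payoff from Heads = -20/13 — equal.
Check Player I's indifference given Player II's mix q = 4/13:
  payoff from Heads = 20/13; payoff from Tails = 20/13 — equal.
Both players are indifferent, so neither can profitably deviate.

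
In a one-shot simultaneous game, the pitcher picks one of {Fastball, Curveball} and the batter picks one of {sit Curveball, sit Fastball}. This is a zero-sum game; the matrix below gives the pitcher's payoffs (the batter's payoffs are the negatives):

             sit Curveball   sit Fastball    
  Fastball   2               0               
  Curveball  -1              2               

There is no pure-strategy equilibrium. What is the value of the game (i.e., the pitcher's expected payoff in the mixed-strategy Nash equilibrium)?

For the pitcher to be willing to mix, the pitcher must be indifferent between Fastball and Curveball, which pins down the batter's mix.
  the pitcher's payoff from Fastball: q·2 + (1−q)·0 = 2q
  the pitcher's payoff from Curveball: q·(-1) + (1−q)·2 = -3q + 2
  2q = -3q + 2  ⇒  5q = 2  ⇒  q = 2/5.
The value is the pitcher's expected payoff against this mix (using Fastball): (2/5)·2 + (3/5)·0 = 4/5.

v = 4/5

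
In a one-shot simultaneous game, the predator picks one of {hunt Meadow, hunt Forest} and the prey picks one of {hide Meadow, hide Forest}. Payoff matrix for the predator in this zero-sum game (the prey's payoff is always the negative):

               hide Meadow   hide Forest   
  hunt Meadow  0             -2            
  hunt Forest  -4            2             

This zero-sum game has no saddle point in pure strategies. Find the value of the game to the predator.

The predator's indifference between hunt Meadow and hunt Forest determines the prey's mixing probability q:
  the predator's expected payoff from hunt Meadow: q·0 + (1−q)·(-2) = 2q - 2
  the predator's expected payoff from hunt Forest: q·(-4) + (1−q)·2 = -6q + 2
  2q - 2 = -6q + 2  ⇒  8q = 4  ⇒  q = 1/2.
The value is the predator's expected payoff against this mix (using hunt Meadow): (1/2)·0 + (1/2)·(-2) = -1.

v = -1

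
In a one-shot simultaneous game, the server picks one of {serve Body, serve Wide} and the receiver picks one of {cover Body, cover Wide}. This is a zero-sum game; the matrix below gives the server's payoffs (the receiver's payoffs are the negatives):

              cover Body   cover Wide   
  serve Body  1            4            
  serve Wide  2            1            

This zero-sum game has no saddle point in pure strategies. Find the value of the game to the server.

Set the server's expected payoff from serve Body equal to that from serve Wide:
  the server's payoff from serve Body: q·1 + (1−q)·4 = -3q + 4
  the server's payoff from serve Wide: q·2 + (1−q)·1 = q + 1
  -3q + 4 = q + 1  ⇒  -4q = -3  ⇒  q = 3/4.
The value is the server's expected payoff against this mix (using serve Body): (3/4)·1 + (1/4)·4 = 7/4.

v = 7/4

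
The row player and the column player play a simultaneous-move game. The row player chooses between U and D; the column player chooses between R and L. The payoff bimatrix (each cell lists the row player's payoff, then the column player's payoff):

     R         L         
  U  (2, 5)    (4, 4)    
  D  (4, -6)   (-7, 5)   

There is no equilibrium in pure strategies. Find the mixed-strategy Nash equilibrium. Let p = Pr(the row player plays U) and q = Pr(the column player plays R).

In a mixed equilibrium the column player is indifferent between R and L; this condition fixes p.
  the column player's payoff to R: p·5 + (1−p)·(-6) = 11p - 6
  the column player's payoff to L: p·4 + (1−p)·5 = -p + 5
  11p - 6 = -p + 5  ⇒  12p = 11  ⇒  p = 11/12.
The row player's indifference between U and D determines the column player's mixing probability q:
  the row player's payoff to U: q·2 + (1−q)·4 = -2q + 4
  the row player's payoff to D: q·4 + (1−q)·(-7) = 11q - 7
  -2q + 4 = 11q - 7  ⇒  -13q = -11  ⇒  q = 11/13.

p = 11/12, q = 11/13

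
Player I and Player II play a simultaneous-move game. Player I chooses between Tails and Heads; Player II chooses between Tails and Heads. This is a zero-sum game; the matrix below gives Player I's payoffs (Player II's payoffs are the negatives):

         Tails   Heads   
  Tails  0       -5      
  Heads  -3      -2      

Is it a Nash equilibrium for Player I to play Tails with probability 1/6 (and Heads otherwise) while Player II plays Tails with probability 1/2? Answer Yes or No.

Check Player II's indifference given Player I's mix p = 1/6:
  payoff from Tails = 5/2; payoff from Heads = 5/2 — equal.
Check Player I's indifference given Player II's mix q = 1/2:
  payoff from Tails = -5/2; payoff from Heads = -5/2 — equal.
Both players are indifferent, so neither can profitably deviate.

Yes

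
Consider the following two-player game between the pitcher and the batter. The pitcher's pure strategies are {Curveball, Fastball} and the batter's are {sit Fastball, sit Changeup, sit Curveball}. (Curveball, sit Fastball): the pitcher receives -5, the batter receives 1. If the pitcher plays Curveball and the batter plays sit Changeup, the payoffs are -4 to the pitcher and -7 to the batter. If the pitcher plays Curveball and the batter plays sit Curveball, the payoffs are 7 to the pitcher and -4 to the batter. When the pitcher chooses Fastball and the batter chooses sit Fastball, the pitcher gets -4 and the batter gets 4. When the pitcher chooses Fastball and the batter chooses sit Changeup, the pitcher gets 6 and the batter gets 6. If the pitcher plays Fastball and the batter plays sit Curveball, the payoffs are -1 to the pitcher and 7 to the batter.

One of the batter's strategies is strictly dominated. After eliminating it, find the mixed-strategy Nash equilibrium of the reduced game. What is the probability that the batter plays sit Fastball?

The batter's strategy sit Changeup is strictly dominated by sit Curveball: -4 > -7 and 7 > 6. Eliminate sit Changeup.
The pitcher's indifference between Curveball and Fastball determines the batter's mixing probability q:
  the pitcher's expected payoff from Curveball: q·(-5) + (1−q)·7 = -12q + 7
  the pitcher's expected payoff from Fastball: q·(-4) + (1−q)·(-1) = -3q - 1
  -12q + 7 = -3q - 1  ⇒  -9q = -8  ⇒  q = 8/9.

q = 8/9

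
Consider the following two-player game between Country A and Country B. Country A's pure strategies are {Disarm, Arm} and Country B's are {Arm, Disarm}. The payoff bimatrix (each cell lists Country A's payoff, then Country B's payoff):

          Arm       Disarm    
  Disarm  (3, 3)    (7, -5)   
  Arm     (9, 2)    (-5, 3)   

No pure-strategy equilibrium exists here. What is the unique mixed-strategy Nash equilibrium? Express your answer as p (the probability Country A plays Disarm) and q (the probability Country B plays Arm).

p = 1/9, q = 2/3

In a mixed equilibrium Country B is indifferent between Arm and Disarm; this condition fixes p.
  Country B's expected payoff from Arm: p·3 + (1−p)·2 = p + 2
  Country B's expected payoff from Disarm: p·(-5) + (1−p)·3 = -8p + 3
  p + 2 = -8p + 3  ⇒  9p = 1  ⇒  p = 1/9.
Country A's indifference between Disarm and Arm determines Country B's mixing probability q:
  Country A's payoff from Disarm: q·3 + (1−q)·7 = -4q + 7
  Country A's payoff from Arm: q·9 + (1−q)·(-5) = 14q - 5
  -4q + 7 = 14q - 5  ⇒  -18q = -12  ⇒  q = 2/3.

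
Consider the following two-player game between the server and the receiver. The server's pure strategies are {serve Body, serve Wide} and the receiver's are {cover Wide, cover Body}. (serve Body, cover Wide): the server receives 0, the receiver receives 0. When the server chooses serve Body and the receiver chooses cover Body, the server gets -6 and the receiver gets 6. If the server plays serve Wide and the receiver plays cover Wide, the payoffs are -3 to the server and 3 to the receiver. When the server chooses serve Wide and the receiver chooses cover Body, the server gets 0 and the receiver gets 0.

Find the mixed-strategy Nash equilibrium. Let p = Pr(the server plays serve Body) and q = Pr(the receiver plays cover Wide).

The receiver's indifference between cover Wide and cover Body determines the server's mixing probability p:
  the receiver's expected payoff from cover Wide: p·0 + (1−p)·3 = -3p + 3
  the receiver's expected payoff from cover Body: p·6 + (1−p)·0 = 6p
  -3p + 3 = 6p  ⇒  -9p = -3  ⇒  p = 1/3.
The server's indifference between serve Body and serve Wide determines the receiver's mixing probability q:
  the server's expected payoff from serve Body: q·0 + (1−q)·(-6) = 6q - 6
  the server's expected payoff from serve Wide: q·(-3) + (1−q)·0 = -3q
  6q - 6 = -3q  ⇒  9q = 6  ⇒  q = 2/3.

p = 1/3, q = 2/3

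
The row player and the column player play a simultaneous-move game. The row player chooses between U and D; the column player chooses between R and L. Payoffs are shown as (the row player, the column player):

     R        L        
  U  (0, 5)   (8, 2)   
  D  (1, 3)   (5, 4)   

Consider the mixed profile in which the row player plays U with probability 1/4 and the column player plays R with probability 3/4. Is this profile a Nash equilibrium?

Yes

Check the column player's indifference given the row player's mix p = 1/4:
  payoff from R = 7/2; payoff from L = 7/2 — equal.
Check the row player's indifference given the column player's mix q = 3/4:
  payoff from U = 2; payoff from D = 2 — equal.
Both players are indifferent, so neither can profitably deviate.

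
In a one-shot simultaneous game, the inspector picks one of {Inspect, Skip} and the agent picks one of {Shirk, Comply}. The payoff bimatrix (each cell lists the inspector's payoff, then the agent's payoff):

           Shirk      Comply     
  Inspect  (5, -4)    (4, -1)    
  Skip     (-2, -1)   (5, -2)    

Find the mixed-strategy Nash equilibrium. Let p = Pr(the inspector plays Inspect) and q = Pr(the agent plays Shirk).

p = 1/4, q = 1/8

For the agent to be willing to mix, the agent must be indifferent between Shirk and Comply, which pins down the inspector's mix.
  the agent's payoff from Shirk: p·(-4) + (1−p)·(-1) = -3p - 1
  the agent's payoff from Comply: p·(-1) + (1−p)·(-2) = p - 2
  -3p - 1 = p - 2  ⇒  -4p = -1  ⇒  p = 1/4.
The inspector's indifference between Inspect and Skip determines the agent's mixing probability q:
  the inspector's expected payoff from Inspect: q·5 + (1−q)·4 = q + 4
  the inspector's expected payoff from Skip: q·(-2) + (1−q)·5 = -7q + 5
  q + 4 = -7q + 5  ⇒  8q = 1  ⇒  q = 1/8.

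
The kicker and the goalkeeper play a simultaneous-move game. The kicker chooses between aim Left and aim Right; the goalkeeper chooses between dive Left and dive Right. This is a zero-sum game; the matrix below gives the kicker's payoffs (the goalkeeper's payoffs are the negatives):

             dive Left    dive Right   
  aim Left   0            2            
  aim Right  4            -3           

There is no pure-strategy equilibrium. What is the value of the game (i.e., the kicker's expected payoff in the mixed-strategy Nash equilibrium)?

v = 8/9

Set the kicker's expected payoff from aim Left equal to that from aim Right:
  the kicker's expected payoff from aim Left: q·0 + (1−q)·2 = -2q + 2
  the kicker's expected payoff from aim Right: q·4 + (1−q)·(-3) = 7q - 3
  -2q + 2 = 7q - 3  ⇒  -9q = -5  ⇒  q = 5/9.
The value is the kicker's expected payoff against this mix (using aim Left): (5/9)·0 + (4/9)·2 = 8/9.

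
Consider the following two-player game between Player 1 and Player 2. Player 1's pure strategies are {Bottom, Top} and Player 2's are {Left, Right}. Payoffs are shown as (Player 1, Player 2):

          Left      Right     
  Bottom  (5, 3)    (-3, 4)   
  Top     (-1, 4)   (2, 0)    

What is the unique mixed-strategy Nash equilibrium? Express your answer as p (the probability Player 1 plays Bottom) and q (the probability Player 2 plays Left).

Player 1's mix must leave Player 2 indifferent between Left and Right.
  Player 2's expected payoff from Left: p·3 + (1−p)·4 = -p + 4
  Player 2's expected payoff from Right: p·4 + (1−p)·0 = 4p
  -p + 4 = 4p  ⇒  -5p = -4  ⇒  p = 4/5.
For Player 1 to be willing to mix, Player 1 must be indifferent between Bottom and Top, which pins down Player 2's mix.
  Player 1's expected payoff from Bottom: q·5 + (1−q)·(-3) = 8q - 3
  Player 1's expected payoff from Top: q·(-1) + (1−q)·2 = -3q + 2
  8q - 3 = -3q + 2  ⇒  11q = 5  ⇒  q = 5/11.

p = 4/5, q = 5/11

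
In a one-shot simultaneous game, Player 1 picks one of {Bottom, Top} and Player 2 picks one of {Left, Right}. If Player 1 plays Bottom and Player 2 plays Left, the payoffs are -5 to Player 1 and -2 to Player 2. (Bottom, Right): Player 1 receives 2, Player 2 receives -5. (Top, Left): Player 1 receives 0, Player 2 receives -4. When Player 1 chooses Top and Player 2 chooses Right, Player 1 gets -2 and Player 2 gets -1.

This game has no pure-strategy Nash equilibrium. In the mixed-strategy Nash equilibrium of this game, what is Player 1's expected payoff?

-10/9

In a mixed equilibrium Player 1 is indifferent between Bottom and Top; this condition fixes q.
  Player 1's expected payoff from Bottom: q·(-5) + (1−q)·2 = -7q + 2
  Player 1's expected payoff from Top: q·0 + (1−q)·(-2) = 2q - 2
  -7q + 2 = 2q - 2  ⇒  -9q = -4  ⇒  q = 4/9.
At equilibrium Player 1 is indifferent across rows, so Player 1's payoff equals the payoff from Bottom: (4/9)·(-5) + (5/9)·2 = -10/9.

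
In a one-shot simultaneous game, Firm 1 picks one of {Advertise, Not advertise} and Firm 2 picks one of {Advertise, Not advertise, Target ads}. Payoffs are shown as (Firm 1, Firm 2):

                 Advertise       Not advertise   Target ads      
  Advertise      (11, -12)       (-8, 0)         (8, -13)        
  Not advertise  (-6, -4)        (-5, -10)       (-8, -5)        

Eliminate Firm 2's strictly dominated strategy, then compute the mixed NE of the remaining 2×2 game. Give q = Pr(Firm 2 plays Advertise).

q = 3/20

Firm 2's strategy Target ads is strictly dominated by Advertise: -12 > -13 and -4 > -5. Eliminate Target ads.
Firm 1's indifference between Advertise and Not advertise determines Firm 2's mixing probability q:
  Firm 1's payoff from Advertise: q·11 + (1−q)·(-8) = 19q - 8
  Firm 1's payoff from Not advertise: q·(-6) + (1−q)·(-5) = -q - 5
  19q - 8 = -q - 5  ⇒  20q = 3  ⇒  q = 3/20.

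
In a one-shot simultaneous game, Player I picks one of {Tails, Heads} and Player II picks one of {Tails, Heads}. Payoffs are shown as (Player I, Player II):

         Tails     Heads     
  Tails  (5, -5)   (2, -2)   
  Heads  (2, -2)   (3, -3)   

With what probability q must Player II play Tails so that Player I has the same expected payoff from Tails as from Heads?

q = 1/4

Player II's mix must leave Player I indifferent between Tails and Heads.
  Player I's payoff from Tails: q·5 + (1−q)·2 = 3q + 2
  Player I's payoff from Heads: q·2 + (1−q)·3 = -q + 3
  3q + 2 = -q + 3  ⇒  4q = 1  ⇒  q = 1/4.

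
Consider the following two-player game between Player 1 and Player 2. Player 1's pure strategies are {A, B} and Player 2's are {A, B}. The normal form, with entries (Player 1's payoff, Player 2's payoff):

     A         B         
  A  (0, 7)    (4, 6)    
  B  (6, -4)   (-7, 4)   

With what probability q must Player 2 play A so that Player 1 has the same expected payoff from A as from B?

q = 11/17

Player 2's mix must leave Player 1 indifferent between A and B.
  Player 1's expected payoff from A: q·0 + (1−q)·4 = -4q + 4
  Player 1's expected payoff from B: q·6 + (1−q)·(-7) = 13q - 7
  -4q + 4 = 13q - 7  ⇒  -17q = -11  ⇒  q = 11/17.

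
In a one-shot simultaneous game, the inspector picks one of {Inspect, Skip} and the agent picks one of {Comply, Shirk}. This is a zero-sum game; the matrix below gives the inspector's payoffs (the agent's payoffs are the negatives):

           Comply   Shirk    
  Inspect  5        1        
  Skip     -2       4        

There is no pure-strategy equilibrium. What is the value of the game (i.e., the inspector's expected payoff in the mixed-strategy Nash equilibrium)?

v = 11/5

In a mixed equilibrium the inspector is indifferent between Inspect and Skip; this condition fixes q.
  the inspector's expected payoff from Inspect: q·5 + (1−q)·1 = 4q + 1
  the inspector's expected payoff from Skip: q·(-2) + (1−q)·4 = -6q + 4
  4q + 1 = -6q + 4  ⇒  10q = 3  ⇒  q = 3/10.
The value is the inspector's expected payoff against this mix (using Inspect): (3/10)·5 + (7/10)·1 = 11/5.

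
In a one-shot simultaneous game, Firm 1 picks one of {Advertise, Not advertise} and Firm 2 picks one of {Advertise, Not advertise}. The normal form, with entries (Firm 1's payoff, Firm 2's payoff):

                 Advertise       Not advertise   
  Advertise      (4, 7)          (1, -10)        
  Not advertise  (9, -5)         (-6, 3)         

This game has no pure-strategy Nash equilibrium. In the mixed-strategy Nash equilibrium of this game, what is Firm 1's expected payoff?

11/4

Firm 1's indifference between Advertise and Not advertise determines Firm 2's mixing probability q:
  Firm 1's expected payoff from Advertise: q·4 + (1−q)·1 = 3q + 1
  Firm 1's expected payoff from Not advertise: q·9 + (1−q)·(-6) = 15q - 6
  3q + 1 = 15q - 6  ⇒  -12q = -7  ⇒  q = 7/12.
At equilibrium Firm 1 is indifferent across rows, so Firm 1's payoff equals the payoff from Advertise: (7/12)·4 + (5/12)·1 = 11/4.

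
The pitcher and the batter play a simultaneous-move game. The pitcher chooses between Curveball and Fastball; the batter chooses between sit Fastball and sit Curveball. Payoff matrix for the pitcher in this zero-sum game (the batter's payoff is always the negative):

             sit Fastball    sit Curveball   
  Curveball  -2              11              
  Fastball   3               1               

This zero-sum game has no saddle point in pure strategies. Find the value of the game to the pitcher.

The pitcher's indifference between Curveball and Fastball determines the batter's mixing probability q:
  the pitcher's payoff from Curveball: q·(-2) + (1−q)·11 = -13q + 11
  the pitcher's payoff from Fastball: q·3 + (1−q)·1 = 2q + 1
  -13q + 11 = 2q + 1  ⇒  -15q = -10  ⇒  q = 2/3.
The value is the pitcher's expected payoff against this mix (using Curveball): (2/3)·(-2) + (1/3)·11 = 7/3.

v = 7/3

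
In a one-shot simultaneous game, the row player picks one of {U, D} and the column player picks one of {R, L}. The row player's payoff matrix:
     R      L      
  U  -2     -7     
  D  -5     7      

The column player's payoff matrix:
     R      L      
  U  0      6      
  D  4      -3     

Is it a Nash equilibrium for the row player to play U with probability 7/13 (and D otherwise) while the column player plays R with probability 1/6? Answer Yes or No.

No

Given the column player's mix q = 1/6, the row player's payoff from U is -37/6 but from D is 5. The row player strictly prefers D, so the row player would not mix.
So the proposed profile is not a Nash equilibrium.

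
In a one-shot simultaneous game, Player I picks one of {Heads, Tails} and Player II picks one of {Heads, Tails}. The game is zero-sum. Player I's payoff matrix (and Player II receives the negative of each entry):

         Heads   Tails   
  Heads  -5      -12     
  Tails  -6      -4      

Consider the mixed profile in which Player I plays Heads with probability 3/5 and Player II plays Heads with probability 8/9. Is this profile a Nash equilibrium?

Given Player I's mix p = 3/5, Player II's payoff from Heads is 27/5 but from Tails is 44/5. Player II strictly prefers Tails, so Player II would not mix.
So the proposed profile is not a Nash equilibrium.

No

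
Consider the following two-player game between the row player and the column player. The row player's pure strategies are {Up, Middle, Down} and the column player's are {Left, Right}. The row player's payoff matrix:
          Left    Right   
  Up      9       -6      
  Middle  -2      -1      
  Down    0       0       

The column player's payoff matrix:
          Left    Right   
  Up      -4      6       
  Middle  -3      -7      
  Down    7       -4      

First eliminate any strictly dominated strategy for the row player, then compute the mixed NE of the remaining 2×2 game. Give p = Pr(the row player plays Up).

p = 11/21

The row player's strategy Middle is strictly dominated by Down: 0 > -2 and 0 > -1. Eliminate Middle.
The column player's indifference between Left and Right determines the row player's mixing probability p:
  the column player's payoff to Left: p·(-4) + (1−p)·7 = -11p + 7
  the column player's payoff to Right: p·6 + (1−p)·(-4) = 10p - 4
  -11p + 7 = 10p - 4  ⇒  -21p = -11  ⇒  p = 11/21.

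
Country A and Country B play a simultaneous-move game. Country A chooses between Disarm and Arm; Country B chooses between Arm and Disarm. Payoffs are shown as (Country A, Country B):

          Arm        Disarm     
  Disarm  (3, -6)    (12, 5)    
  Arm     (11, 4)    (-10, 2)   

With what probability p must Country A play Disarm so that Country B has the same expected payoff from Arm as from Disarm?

p = 2/13

Country B's indifference between Arm and Disarm determines Country A's mixing probability p:
  Country B's payoff to Arm: p·(-6) + (1−p)·4 = -10p + 4
  Country B's payoff to Disarm: p·5 + (1−p)·2 = 3p + 2
  -10p + 4 = 3p + 2  ⇒  -13p = -2  ⇒  p = 2/13.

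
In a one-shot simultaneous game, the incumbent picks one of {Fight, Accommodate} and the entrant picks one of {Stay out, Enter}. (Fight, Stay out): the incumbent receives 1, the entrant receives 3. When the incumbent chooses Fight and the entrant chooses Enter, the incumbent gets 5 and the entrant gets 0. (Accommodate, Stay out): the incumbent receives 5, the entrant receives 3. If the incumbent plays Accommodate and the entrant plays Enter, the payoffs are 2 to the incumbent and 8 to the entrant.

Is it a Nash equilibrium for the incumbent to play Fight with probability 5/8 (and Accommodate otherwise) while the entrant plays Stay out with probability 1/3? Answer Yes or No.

No

Given the entrant's mix q = 1/3, the incumbent's payoff from Fight is 11/3 but from Accommodate is 3. The incumbent strictly prefers Fight, so the incumbent would not mix.
So the proposed profile is not a Nash equilibrium.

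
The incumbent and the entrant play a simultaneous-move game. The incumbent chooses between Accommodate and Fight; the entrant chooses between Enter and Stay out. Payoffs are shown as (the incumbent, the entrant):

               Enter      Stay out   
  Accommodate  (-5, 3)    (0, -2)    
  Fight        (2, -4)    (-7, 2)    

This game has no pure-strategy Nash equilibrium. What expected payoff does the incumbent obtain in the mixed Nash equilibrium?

For the incumbent to be willing to mix, the incumbent must be indifferent between Accommodate and Fight, which pins down the entrant's mix.
  the incumbent's payoff to Accommodate: q·(-5) + (1−q)·0 = -5q
  the incumbent's payoff to Fight: q·2 + (1−q)·(-7) = 9q - 7
  -5q = 9q - 7  ⇒  -14q = -7  ⇒  q = 1/2.
At equilibrium the incumbent is indifferent across rows, so the incumbent's payoff equals the payoff from Accommodate: (1/2)·(-5) + (1/2)·0 = -5/2.

-5/2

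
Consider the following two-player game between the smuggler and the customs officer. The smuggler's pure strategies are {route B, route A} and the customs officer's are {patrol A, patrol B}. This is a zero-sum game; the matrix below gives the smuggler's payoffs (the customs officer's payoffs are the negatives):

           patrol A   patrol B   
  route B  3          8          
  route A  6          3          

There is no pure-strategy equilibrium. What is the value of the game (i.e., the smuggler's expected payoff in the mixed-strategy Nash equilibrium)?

For the smuggler to be willing to mix, the smuggler must be indifferent between route B and route A, which pins down the customs officer's mix.
  the smuggler's payoff from route B: q·3 + (1−q)·8 = -5q + 8
  the smuggler's payoff from route A: q·6 + (1−q)·3 = 3q + 3
  -5q + 8 = 3q + 3  ⇒  -8q = -5  ⇒  q = 5/8.
The value is the smuggler's expected payoff against this mix (using route B): (5/8)·3 + (3/8)·8 = 39/8.

v = 39/8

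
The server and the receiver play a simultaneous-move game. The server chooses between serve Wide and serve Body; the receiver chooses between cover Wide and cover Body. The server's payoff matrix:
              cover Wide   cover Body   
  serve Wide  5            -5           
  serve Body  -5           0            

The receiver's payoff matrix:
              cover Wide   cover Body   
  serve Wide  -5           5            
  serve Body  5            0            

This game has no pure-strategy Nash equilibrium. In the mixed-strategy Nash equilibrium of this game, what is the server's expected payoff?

-5/3

For the server to be willing to mix, the server must be indifferent between serve Wide and serve Body, which pins down the receiver's mix.
  the server's payoff from serve Wide: q·5 + (1−q)·(-5) = 10q - 5
  the server's payoff from serve Body: q·(-5) + (1−q)·0 = -5q
  10q - 5 = -5q  ⇒  15q = 5  ⇒  q = 1/3.
At equilibrium the server is indifferent across rows, so the server's payoff equals the payoff from serve Wide: (1/3)·5 + (2/3)·(-5) = -5/3.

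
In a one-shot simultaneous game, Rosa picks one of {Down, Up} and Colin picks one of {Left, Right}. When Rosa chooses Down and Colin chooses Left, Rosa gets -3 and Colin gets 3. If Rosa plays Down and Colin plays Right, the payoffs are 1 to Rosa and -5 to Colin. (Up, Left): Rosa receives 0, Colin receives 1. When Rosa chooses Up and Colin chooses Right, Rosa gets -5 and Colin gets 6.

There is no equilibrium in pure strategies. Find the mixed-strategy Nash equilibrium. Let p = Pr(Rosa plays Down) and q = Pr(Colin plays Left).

In a mixed equilibrium Colin is indifferent between Left and Right; this condition fixes p.
  Colin's payoff from Left: p·3 + (1−p)·1 = 2p + 1
  Colin's payoff from Right: p·(-5) + (1−p)·6 = -11p + 6
  2p + 1 = -11p + 6  ⇒  13p = 5  ⇒  p = 5/13.
Colin's mix must leave Rosa indifferent between Down and Up.
  Rosa's expected payoff from Down: q·(-3) + (1−q)·1 = -4q + 1
  Rosa's expected payoff from Up: q·0 + (1−q)·(-5) = 5q - 5
  -4q + 1 = 5q - 5  ⇒  -9q = -6  ⇒  q = 2/3.

p = 5/13, q = 2/3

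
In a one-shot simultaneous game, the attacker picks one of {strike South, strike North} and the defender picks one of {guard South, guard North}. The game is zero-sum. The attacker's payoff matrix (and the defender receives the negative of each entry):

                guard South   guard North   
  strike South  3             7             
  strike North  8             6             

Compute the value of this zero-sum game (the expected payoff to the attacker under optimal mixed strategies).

v = 19/3

The attacker's indifference between strike South and strike North determines the defender's mixing probability q:
  the attacker's payoff from strike South: q·3 + (1−q)·7 = -4q + 7
  the attacker's payoff from strike North: q·8 + (1−q)·6 = 2q + 6
  -4q + 7 = 2q + 6  ⇒  -6q = -1  ⇒  q = 1/6.
The value is the attacker's expected payoff against this mix (using strike South): (1/6)·3 + (5/6)·7 = 19/3.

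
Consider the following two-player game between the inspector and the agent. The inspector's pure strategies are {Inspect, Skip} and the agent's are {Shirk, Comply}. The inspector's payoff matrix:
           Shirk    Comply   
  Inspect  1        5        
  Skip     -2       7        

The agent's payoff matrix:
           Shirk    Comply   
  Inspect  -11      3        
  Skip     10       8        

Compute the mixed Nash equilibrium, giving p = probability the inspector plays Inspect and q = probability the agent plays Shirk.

The agent's indifference between Shirk and Comply determines the inspector's mixing probability p:
  the agent's payoff from Shirk: p·(-11) + (1−p)·10 = -21p + 10
  the agent's payoff from Comply: p·3 + (1−p)·8 = -5p + 8
  -21p + 10 = -5p + 8  ⇒  -16p = -2  ⇒  p = 1/8.
In a mixed equilibrium the inspector is indifferent between Inspect and Skip; this condition fixes q.
  the inspector's payoff from Inspect: q·1 + (1−q)·5 = -4q + 5
  the inspector's payoff from Skip: q·(-2) + (1−q)·7 = -9q + 7
  -4q + 5 = -9q + 7  ⇒  5q = 2  ⇒  q = 2/5.

p = 1/8, q = 2/5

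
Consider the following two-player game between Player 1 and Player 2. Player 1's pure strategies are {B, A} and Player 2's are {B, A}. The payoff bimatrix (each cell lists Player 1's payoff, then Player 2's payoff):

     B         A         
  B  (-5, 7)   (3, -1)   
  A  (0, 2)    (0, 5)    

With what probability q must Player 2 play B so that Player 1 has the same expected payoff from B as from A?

q = 3/8

Player 1's indifference between B and A determines Player 2's mixing probability q:
  Player 1's expected payoff from B: q·(-5) + (1−q)·3 = -8q + 3
  Player 1's expected payoff from A: q·0 + (1−q)·0 = 0
  -8q + 3 = 0  ⇒  -8q = -3  ⇒  q = 3/8.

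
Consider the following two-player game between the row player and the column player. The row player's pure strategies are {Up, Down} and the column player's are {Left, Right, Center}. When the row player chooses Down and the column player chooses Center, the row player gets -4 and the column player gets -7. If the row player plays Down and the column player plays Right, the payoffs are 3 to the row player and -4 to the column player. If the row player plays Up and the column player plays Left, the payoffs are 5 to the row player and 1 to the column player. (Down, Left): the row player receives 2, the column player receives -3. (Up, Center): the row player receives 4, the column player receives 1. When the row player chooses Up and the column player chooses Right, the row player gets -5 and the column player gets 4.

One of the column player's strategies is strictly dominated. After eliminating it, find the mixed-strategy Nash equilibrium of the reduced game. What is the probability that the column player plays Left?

q = 8/11

The column player's strategy Center is strictly dominated by Right: 4 > 1 and -4 > -7. Eliminate Center.
For the row player to be willing to mix, the row player must be indifferent between Up and Down, which pins down the column player's mix.
  the row player's payoff from Up: q·5 + (1−q)·(-5) = 10q - 5
  the row player's payoff from Down: q·2 + (1−q)·3 = -q + 3
  10q - 5 = -q + 3  ⇒  11q = 8  ⇒  q = 8/11.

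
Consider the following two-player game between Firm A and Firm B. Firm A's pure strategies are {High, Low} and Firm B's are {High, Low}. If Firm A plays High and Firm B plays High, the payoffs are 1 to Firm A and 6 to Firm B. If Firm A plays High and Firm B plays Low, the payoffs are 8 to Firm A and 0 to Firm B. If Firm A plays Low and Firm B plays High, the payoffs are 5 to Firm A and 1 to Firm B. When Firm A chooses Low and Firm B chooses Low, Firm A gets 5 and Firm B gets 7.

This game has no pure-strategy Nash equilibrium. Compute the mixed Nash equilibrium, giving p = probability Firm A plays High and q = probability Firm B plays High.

p = 1/2, q = 3/7

Set Firm B's expected payoff from High equal to that from Low:
  Firm B's payoff to High: p·6 + (1−p)·1 = 5p + 1
  Firm B's payoff to Low: p·0 + (1−p)·7 = -7p + 7
  5p + 1 = -7p + 7  ⇒  12p = 6  ⇒  p = 1/2.
Set Firm A's expected payoff from High equal to that from Low:
  Firm A's payoff from High: q·1 + (1−q)·8 = -7q + 8
  Firm A's payoff from Low: q·5 + (1−q)·5 = 5
  -7q + 8 = 5  ⇒  -7q = -3  ⇒  q = 3/7.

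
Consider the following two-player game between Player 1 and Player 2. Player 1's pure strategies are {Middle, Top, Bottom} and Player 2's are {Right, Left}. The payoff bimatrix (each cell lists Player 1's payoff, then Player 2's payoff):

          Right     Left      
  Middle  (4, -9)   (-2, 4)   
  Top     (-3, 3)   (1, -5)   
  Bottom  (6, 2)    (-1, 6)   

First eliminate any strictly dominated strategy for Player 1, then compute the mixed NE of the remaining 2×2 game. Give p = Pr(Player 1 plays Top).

p = 1/3

Player 1's strategy Middle is strictly dominated by Bottom: 6 > 4 and -1 > -2. Eliminate Middle.
In a mixed equilibrium Player 2 is indifferent between Right and Left; this condition fixes p.
  Player 2's payoff to Right: p·3 + (1−p)·2 = p + 2
  Player 2's payoff to Left: p·(-5) + (1−p)·6 = -11p + 6
  p + 2 = -11p + 6  ⇒  12p = 4  ⇒  p = 1/3.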